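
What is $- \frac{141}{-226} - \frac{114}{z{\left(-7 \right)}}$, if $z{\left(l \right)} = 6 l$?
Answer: $\frac{5281}{1582} \approx 3.3382$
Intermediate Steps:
$- \frac{141}{-226} - \frac{114}{z{\left(-7 \right)}} = - \frac{141}{-226} - \frac{114}{6 \left(-7\right)} = \left(-141\right) \left(- \frac{1}{226}\right) - \frac{114}{-42} = \frac{141}{226} - - \frac{19}{7} = \frac{141}{226} + \frac{19}{7} = \frac{5281}{1582}$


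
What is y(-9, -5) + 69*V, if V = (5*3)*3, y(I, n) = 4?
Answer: 3109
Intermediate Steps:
V = 45 (V = 15*3 = 45)
y(-9, -5) + 69*V = 4 + 69*45 = 4 + 3105 = 3109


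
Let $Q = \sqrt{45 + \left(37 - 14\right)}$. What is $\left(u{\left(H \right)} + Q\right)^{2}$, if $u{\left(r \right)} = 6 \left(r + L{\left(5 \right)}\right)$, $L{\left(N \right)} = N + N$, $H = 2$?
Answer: $5252 + 288 \sqrt{17} \approx 6439.5$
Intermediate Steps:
$L{\left(N \right)} = 2 N$
$u{\left(r \right)} = 60 + 6 r$ ($u{\left(r \right)} = 6 \left(r + 2 \cdot 5\right) = 6 \left(r + 10\right) = 6 \left(10 + r\right) = 60 + 6 r$)
$Q = 2 \sqrt{17}$ ($Q = \sqrt{45 + \left(37 - 14\right)} = \sqrt{45 + 23} = \sqrt{68} = 2 \sqrt{17} \approx 8.2462$)
$\left(u{\left(H \right)} + Q\right)^{2} = \left(\left(60 + 6 \cdot 2\right) + 2 \sqrt{17}\right)^{2} = \left(\left(60 + 12\right) + 2 \sqrt{17}\right)^{2} = \left(72 + 2 \sqrt{17}\right)^{2}$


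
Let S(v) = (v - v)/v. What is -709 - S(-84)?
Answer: -709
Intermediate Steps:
S(v) = 0 (S(v) = 0/v = 0)
-709 - S(-84) = -709 - 1*0 = -709 + 0 = -709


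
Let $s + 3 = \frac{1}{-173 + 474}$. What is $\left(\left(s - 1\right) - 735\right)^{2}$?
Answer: $\frac{49478663844}{90601} \approx 5.4612 \cdot 10^{5}$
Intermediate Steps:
$s = - \frac{902}{301}$ ($s = -3 + \frac{1}{-173 + 474} = -3 + \frac{1}{301} = - \frac{902}{301} \approx -2.9967$)
$\left(\left(s - 1\right) - 735\right)^{2} = \left(\left(- \frac{902}{301} - 1\right) - 735\right)^{2} = \left(- \frac{1203}{301} - 735\right)^{2} = \left(- \frac{222438}{301}\right)^{2} = \frac{49478663844}{90601}$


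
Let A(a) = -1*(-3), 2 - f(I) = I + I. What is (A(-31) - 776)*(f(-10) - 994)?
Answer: 751356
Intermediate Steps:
f(I) = 2 - 2*I (f(I) = 2 - (I + I) = 2 - 2*I)
A(a) = 3
(A(-31) - 776)*(f(-10) - 994) = (3 - 776)*((2 - 2*(-10)) - 994) = -773*((2 + 20) - 994) = -773*(22 - 994) = -773*(-972) = 751356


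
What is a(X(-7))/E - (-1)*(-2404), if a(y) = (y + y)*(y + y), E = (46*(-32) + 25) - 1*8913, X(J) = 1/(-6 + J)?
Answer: -1052254841/437710 ≈ -2404.0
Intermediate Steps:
E = -10360 (E = (-1472 + 25) - 8913 = -1447 - 8913 = -10360)
a(y) = 4*y² (a(y) = (2*y)*(2*y) = 4*y²)
a(X(-7))/E - (-1)*(-2404) = (4*(1/(-6 - 7))²)/(-10360) - (-1)*(-2404) = (4*(1/(-13))²)*(-1/10360) - 1*2404 = (4*(-1/13)²)*(-1/10360) - 2404 = (4*(1/169))*(-1/10360) - 2404 = (4/169)*(-1/10360) - 2404 = -1/437710 - 2404 = -1052254841/437710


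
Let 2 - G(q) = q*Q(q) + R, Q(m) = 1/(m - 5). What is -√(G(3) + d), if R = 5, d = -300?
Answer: -3*I*√134/2 ≈ -17.364*I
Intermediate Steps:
Q(m) = 1/(-5 + m)
G(q) = -3 - q/(-5 + q) (G(q) = 2 - (q/(-5 + q) + 5) = 2 - (5 + q/(-5 + q)) = 2 + (-5 - q/(-5 + q)) = -3 - q/(-5 + q))
-√(G(3) + d) = -√((15 - 4*3)/(-5 + 3) - 300) = -√((15 - 12)/(-2) - 300) = -√(-½*3 - 300) = -√(-3/2 - 300) = -√(-603/2) = -3*I*√134/2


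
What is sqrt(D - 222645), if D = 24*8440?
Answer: I*sqrt(20085) ≈ 141.72*I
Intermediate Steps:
D = 202560
sqrt(D - 222645) = sqrt(202560 - 222645) = sqrt(-20085) = I*sqrt(20085)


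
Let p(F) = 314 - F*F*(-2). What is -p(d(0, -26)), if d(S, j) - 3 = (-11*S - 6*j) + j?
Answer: -35692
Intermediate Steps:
d(S, j) = 3 - 11*S - 5*j (d(S, j) = 3 + ((-11*S - 6*j) + j) = 3 + (-11*S - 5*j) = 3 - 11*S - 5*j)
p(F) = 314 + 2*F² (p(F) = 314 - F²*(-2) = 314 - (-2)*F² = 314 + 2*F²)
-p(d(0, -26)) = -(314 + 2*(3 - 11*0 - 5*(-26))²) = -(314 + 2*(3 + 0 + 130)²) = -(314 + 2*133²) = -(314 + 2*17689) = -(314 + 35378) = -1*35692 = -35692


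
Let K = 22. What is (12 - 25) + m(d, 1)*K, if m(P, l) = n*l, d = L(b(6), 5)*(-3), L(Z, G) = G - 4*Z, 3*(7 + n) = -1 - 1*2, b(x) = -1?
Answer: -189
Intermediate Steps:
n = -8 (n = -7 + (-1 - 1*2)/3 = -7 + (-1 - 2)/3 = -7 + (1/3)*(-3) = -7 - 1 = -8)
d = -27 (d = (5 - 4*(-1))*(-3) = (5 + 4)*(-3) = 9*(-3) = -27)
m(P, l) = -8*l
(12 - 25) + m(d, 1)*K = (12 - 25) - 8*1*22 = -13 - 8*22 = -13 - 176 = -189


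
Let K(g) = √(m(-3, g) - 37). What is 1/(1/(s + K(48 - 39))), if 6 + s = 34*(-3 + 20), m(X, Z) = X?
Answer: 572 + 2*I*√10 ≈ 572.0 + 6.3246*I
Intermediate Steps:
K(g) = 2*I*√10 (K(g) = √(-3 - 37) = √(-40) = 2*I*√10)
s = 572 (s = -6 + 34*(-3 + 20) = -6 + 34*17 = -6 + 578 = 572)
1/(1/(s + K(48 - 39))) = 1/(1/(572 + 2*I*√10)) = 572 + 2*I*√10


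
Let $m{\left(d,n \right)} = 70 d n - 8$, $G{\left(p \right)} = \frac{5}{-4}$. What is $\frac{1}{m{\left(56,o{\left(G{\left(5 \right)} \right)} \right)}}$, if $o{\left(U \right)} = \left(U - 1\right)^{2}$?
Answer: $\frac{1}{19837} \approx 5.0411 \cdot 10^{-5}$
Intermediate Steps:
$G{\left(p \right)} = - \frac{5}{4}$ ($G{\left(p \right)} = 5 \left(- \frac{1}{4}\right) = - \frac{5}{4}$)
$o{\left(U \right)} = \left(-1 + U\right)^{2}$
$m{\left(d,n \right)} = -8 + 70 d n$ ($m{\left(d,n \right)} = 70 d n - 8 = -8 + 70 d n$)
$\frac{1}{m{\left(56,o{\left(G{\left(5 \right)} \right)} \right)}} = \frac{1}{-8 + 70 \cdot 56 \left(-1 - \frac{5}{4}\right)^{2}} = \frac{1}{-8 + 70 \cdot 56 \left(- \frac{9}{4}\right)^{2}} = \frac{1}{-8 + 70 \cdot 56 \cdot \frac{81}{16}} = \frac{1}{-8 + 19845} = \frac{1}{19837}$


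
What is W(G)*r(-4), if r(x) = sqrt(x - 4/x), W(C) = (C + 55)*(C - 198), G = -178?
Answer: 46248*I*sqrt(3) ≈ 80104.0*I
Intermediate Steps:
W(C) = (-198 + C)*(55 + C) (W(C) = (55 + C)*(-198 + C) = (-198 + C)*(55 + C))
W(G)*r(-4) = (-10890 + (-178)**2 - 143*(-178))*sqrt(-4 - 4/(-4)) = (-10890 + 31684 + 25454)*sqrt(-4 - 4*(-1/4)) = 46248*sqrt(-4 + 1) = 46248*sqrt(-3) = 46248*(I*sqrt(3)) = 46248*I*sqrt(3)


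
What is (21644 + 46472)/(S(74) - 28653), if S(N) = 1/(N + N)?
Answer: -10081168/4240643 ≈ -2.3773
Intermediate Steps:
S(N) = 1/(2*N)
(21644 + 46472)/(S(74) - 28653) = (21644 + 46472)/((½)/74 - 28653) = 68116/((½)*(1/74) - 28653) = 68116/(1/148 - 28653) = 68116/(-4240643/148) = 68116*(-148/4240643) = -10081168/4240643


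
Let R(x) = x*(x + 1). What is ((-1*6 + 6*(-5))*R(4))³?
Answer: -373248000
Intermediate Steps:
R(x) = x*(1 + x)
((-1*6 + 6*(-5))*R(4))³ = ((-1*6 + 6*(-5))*(4*(1 + 4)))³ = ((-6 - 30)*(4*5))³ = (-36*20)³ = (-720)³ = -373248000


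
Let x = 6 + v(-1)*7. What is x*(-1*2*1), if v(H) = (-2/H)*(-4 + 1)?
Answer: 72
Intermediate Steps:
v(H) = 6/H (v(H) = -2/H*(-3) = 6/H)
x = -36 (x = 6 + (6/(-1))*7 = 6 + (6*(-1))*7 = 6 - 6*7 = 6 - 42 = -36)
x*(-1*2*1) = -36*(-1*2) = -(-72) = -36*(-2) = 72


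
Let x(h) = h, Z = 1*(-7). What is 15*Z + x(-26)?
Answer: -131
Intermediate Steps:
Z = -7
15*Z + x(-26) = 15*(-7) - 26 = -105 - 26 = -131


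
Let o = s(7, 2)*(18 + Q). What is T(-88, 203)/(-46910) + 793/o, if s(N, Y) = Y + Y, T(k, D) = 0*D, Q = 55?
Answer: 793/292 ≈ 2.7158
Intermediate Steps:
T(k, D) = 0
s(N, Y) = 2*Y
o = 292 (o = (2*2)*(18 + 55) = 4*73 = 292)
T(-88, 203)/(-46910) + 793/o = 0/(-46910) + 793/292 = 0*(-1/46910) + 793*(1/292) = 0 + 793/292 = 793/292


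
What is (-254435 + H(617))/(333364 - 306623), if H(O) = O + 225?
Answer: -253593/26741 ≈ -9.4833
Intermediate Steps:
H(O) = 225 + O
(-254435 + H(617))/(333364 - 306623) = (-254435 + (225 + 617))/(333364 - 306623) = (-254435 + 842)/26741 = -253593*1/26741 = -253593/26741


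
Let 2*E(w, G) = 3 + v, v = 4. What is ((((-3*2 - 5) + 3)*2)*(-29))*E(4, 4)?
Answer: 1624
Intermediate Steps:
E(w, G) = 7/2 (E(w, G) = (3 + 4)/2 = (½)*7 = 7/2)
((((-3*2 - 5) + 3)*2)*(-29))*E(4, 4) = ((((-3*2 - 5) + 3)*2)*(-29))*(7/2) = ((((-6 - 5) + 3)*2)*(-29))*(7/2) = (((-11 + 3)*2)*(-29))*(7/2) = (-8*2*(-29))*(7/2) = -16*(-29)*(7/2) = 464*(7/2) = 1624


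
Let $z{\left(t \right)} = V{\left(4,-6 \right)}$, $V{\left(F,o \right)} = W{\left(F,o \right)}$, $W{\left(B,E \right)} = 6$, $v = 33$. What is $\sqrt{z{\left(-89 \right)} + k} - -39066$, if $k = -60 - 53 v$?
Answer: $39066 + i \sqrt{1803} \approx 39066.0 + 42.462 i$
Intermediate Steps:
$V{\left(F,o \right)} = 6$
$z{\left(t \right)} = 6$
$k = -1809$ ($k = -60 - 1749 = -1809$)
$\sqrt{z{\left(-89 \right)} + k} - -39066 = \sqrt{6 - 1809} - -39066 = \sqrt{-1803} + 39066 = i \sqrt{1803} + 39066 = 39066 + i \sqrt{1803}$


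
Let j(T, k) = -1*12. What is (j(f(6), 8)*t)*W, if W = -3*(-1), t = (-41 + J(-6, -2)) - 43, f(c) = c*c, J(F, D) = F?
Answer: 3240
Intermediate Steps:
f(c) = c²
t = -90 (t = (-41 - 6) - 43 = -47 - 43 = -90)
W = 3
j(T, k) = -12
(j(f(6), 8)*t)*W = -12*(-90)*3 = 1080*3 = 3240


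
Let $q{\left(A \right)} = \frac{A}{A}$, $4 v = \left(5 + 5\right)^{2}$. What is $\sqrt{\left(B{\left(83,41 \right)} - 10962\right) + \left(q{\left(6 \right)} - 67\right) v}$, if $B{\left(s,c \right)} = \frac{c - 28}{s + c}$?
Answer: $\frac{5 i \sqrt{1939205}}{62} \approx 112.3 i$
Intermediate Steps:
$B{\left(s,c \right)} = \frac{-28 + c}{c + s}$
$v = 25$ ($v = \frac{\left(5 + 5\right)^{2}}{4} = \frac{10^{2}}{4} = \frac{1}{4} \cdot 100 = 25$)
$q{\left(A \right)} = 1$
$\sqrt{\left(B{\left(83,41 \right)} - 10962\right) + \left(q{\left(6 \right)} - 67\right) v} = \sqrt{\left(\frac{-28 + 41}{41 + 83} - 10962\right) + \left(1 - 67\right) 25} = \sqrt{\left(\frac{1}{124} \cdot 13 - 10962\right) - 1650} = \sqrt{\left(\frac{13}{124} - 10962\right) - 1650} = \sqrt{- \frac{1359275}{124} - 1650} = \sqrt{- \frac{1563875}{124}} = \frac{5 i \sqrt{1939205}}{62}$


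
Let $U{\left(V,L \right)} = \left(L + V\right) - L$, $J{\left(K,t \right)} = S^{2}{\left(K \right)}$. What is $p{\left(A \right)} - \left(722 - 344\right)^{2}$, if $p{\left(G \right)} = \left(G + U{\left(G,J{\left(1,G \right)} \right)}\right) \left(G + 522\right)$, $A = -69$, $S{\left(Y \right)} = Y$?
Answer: $-205398$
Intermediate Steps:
$J{\left(K,t \right)} = K^{2}$
$U{\left(V,L \right)} = V$
$p{\left(G \right)} = 2 G \left(522 + G\right)$ ($p{\left(G \right)} = \left(G + G\right) \left(G + 522\right) = 2 G \left(522 + G\right)$)
$p{\left(A \right)} - \left(722 - 344\right)^{2} = 2 \left(-69\right) \left(522 - 69\right) - \left(722 - 344\right)^{2} = 2 \left(-69\right) 453 - 378^{2} = -62514 - 142884 = -205398$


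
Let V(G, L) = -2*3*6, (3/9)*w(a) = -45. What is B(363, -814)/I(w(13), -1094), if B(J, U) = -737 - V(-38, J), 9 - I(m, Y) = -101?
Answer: -701/110 ≈ -6.3727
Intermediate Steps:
w(a) = -135 (w(a) = 3*(-45) = -135)
I(m, Y) = 110 (I(m, Y) = 9 - 1*(-101) = 9 + 101 = 110)
V(G, L) = -36 (V(G, L) = -6*6 = -36)
B(J, U) = -701 (B(J, U) = -737 - 1*(-36) = -737 + 36 = -701)
B(363, -814)/I(w(13), -1094) = -701/110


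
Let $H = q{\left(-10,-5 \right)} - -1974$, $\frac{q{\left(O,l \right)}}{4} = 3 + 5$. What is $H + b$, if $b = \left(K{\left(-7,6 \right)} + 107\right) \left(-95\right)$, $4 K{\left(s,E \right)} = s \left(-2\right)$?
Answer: $- \frac{16983}{2} \approx -8491.5$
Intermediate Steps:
$q{\left(O,l \right)} = 32$ ($q{\left(O,l \right)} = 4 \left(3 + 5\right) = 4 \cdot 8 = 32$)
$K{\left(s,E \right)} = - \frac{s}{2}$ ($K{\left(s,E \right)} = \frac{s \left(-2\right)}{4} = \frac{\left(-2\right) s}{4} = - \frac{s}{2}$)
$H = 2006$ ($H = 32 - -1974 = 32 + 1974 = 2006$)
$b = - \frac{20995}{2}$ ($b = \left(\left(- \frac{1}{2}\right) \left(-7\right) + 107\right) \left(-95\right) = \left(\frac{7}{2} + 107\right) \left(-95\right) = \frac{221}{2} \left(-95\right) = - \frac{20995}{2} \approx -10498.0$)
$H + b = 2006 - \frac{20995}{2} = - \frac{16983}{2}$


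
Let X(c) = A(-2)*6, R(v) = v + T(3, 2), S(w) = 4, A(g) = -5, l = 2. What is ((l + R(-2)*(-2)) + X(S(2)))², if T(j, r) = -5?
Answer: 196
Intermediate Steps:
R(v) = -5 + v (R(v) = v - 5 = -5 + v)
X(c) = -30 (X(c) = -5*6 = -30)
((l + R(-2)*(-2)) + X(S(2)))² = ((2 + (-5 - 2)*(-2)) - 30)² = ((2 - 7*(-2)) - 30)² = ((2 + 14) - 30)² = (16 - 30)² = (-14)² = 196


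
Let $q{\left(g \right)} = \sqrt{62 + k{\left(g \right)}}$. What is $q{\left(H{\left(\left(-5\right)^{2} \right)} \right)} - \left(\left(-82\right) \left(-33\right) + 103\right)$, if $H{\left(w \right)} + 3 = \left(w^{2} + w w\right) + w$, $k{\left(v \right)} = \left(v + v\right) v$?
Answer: $-2809 + \sqrt{3236030} \approx -1010.1$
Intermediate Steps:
$k{\left(v \right)} = 2 v^{2}$ ($k{\left(v \right)} = 2 v v = 2 v^{2}$)
$H{\left(w \right)} = -3 + w + 2 w^{2}$ ($H{\left(w \right)} = -3 + \left(\left(w^{2} + w w\right) + w\right) = -3 + \left(\left(w^{2} + w^{2}\right) + w\right) = -3 + \left(2 w^{2} + w\right) = -3 + \left(w + 2 w^{2}\right) = -3 + w + 2 w^{2}$)
$q{\left(g \right)} = \sqrt{62 + 2 g^{2}}$
$q{\left(H{\left(\left(-5\right)^{2} \right)} \right)} - \left(\left(-82\right) \left(-33\right) + 103\right) = \sqrt{62 + 2 \left(-3 + \left(-5\right)^{2} + 2 \left(\left(-5\right)^{2}\right)^{2}\right)^{2}} - \left(\left(-82\right) \left(-33\right) + 103\right) = \sqrt{62 + 2 \left(-3 + 25 + 2 \cdot 25^{2}\right)^{2}} - \left(2706 + 103\right) = \sqrt{62 + 2 \left(-3 + 25 + 2 \cdot 625\right)^{2}} - 2809 = \sqrt{62 + 2 \left(-3 + 25 + 1250\right)^{2}} - 2809 = \sqrt{62 + 2 \cdot 1272^{2}} - 2809 = \sqrt{62 + 2 \cdot 1617984} - 2809 = \sqrt{62 + 3235968} - 2809 = \sqrt{3236030} - 2809 = -2809 + \sqrt{3236030}$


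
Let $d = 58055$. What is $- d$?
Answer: $-58055$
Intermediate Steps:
$- d = \left(-1\right) 58055 = -58055$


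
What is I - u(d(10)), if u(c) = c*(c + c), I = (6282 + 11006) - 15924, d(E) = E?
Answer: 1164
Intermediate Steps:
I = 1364 (I = 17288 - 15924 = 1364)
u(c) = 2*c² (u(c) = c*(2*c) = 2*c²)
I - u(d(10)) = 1364 - 2*10² = 1364 - 2*100 = 1364 - 1*200 = 1364 - 200 = 1164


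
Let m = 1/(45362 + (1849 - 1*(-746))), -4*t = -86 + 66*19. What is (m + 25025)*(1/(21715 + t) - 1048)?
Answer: -3849192271453654/146768973 ≈ -2.6226e+7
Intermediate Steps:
t = -292 (t = -(-86 + 66*19)/4 = -(-86 + 1254)/4 = -1/4*1168 = -292)
m = 1/47957 (m = 1/(45362 + (1849 + 746)) = 1/(45362 + 2595) = 1/47957 ≈ 2.0852e-5)
(m + 25025)*(1/(21715 + t) - 1048) = (1/47957 + 25025)*(1/(21715 - 292) - 1048) = 1200123926*(1/21423 - 1048)/47957 = (1200123926/47957)*(-22451303/21423) = -3849192271453654/146768973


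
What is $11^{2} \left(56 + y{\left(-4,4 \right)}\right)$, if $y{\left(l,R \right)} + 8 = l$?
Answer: $5324$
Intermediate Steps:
$y{\left(l,R \right)} = -8 + l$
$11^{2} \left(56 + y{\left(-4,4 \right)}\right) = 11^{2} \left(56 - 12\right) = 121 \left(56 - 12\right) = 121 \cdot 44 = 5324$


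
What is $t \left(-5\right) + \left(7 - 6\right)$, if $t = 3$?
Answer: $-14$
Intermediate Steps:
$t \left(-5\right) + \left(7 - 6\right) = 3 \left(-5\right) + \left(7 - 6\right) = -15 + \left(7 - 6\right) = -15 + 1 = -14$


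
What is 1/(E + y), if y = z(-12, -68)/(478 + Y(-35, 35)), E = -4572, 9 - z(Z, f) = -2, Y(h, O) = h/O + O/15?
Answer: -1438/6574503 ≈ -0.00021872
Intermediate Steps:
Y(h, O) = O/15 + h/O (Y(h, O) = h/O + O*(1/15) = h/O + O/15 = O/15 + h/O)
z(Z, f) = 11 (z(Z, f) = 9 - 1*(-2) = 9 + 2 = 11)
y = 33/1438 (y = 11/(478 + ((1/15)*35 - 35/35)) = 11/(478 + (7/3 - 35*1/35)) = 11/(478 + (7/3 - 1)) = 11/(478 + 4/3) = 11/(1438/3) = 11*(3/1438) = 33/1438 ≈ 0.022949)
1/(E + y) = 1/(-4572 + 33/1438) = 1/(-6574503/1438) = -1438/6574503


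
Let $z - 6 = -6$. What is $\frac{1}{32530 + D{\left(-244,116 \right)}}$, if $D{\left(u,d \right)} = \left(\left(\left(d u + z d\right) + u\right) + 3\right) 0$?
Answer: $\frac{1}{32530} \approx 3.0741 \cdot 10^{-5}$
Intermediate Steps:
$z = 0$ ($z = 6 - 6 = 0$)
$D{\left(u,d \right)} = 0$ ($D{\left(u,d \right)} = \left(\left(\left(d u + 0 d\right) + u\right) + 3\right) 0 = \left(\left(\left(d u + 0\right) + u\right) + 3\right) 0 = \left(\left(d u + u\right) + 3\right) 0 = \left(\left(u + d u\right) + 3\right) 0 = \left(3 + u + d u\right) 0 = 0$)
$\frac{1}{32530 + D{\left(-244,116 \right)}} = \frac{1}{32530 + 0} = \frac{1}{32530}$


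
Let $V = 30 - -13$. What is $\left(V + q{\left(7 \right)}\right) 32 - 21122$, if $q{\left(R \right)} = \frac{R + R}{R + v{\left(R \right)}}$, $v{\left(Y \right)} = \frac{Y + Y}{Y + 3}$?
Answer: $- \frac{59078}{3} \approx -19693.0$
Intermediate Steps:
$V = 43$ ($V = 30 + 13 = 43$)
$v{\left(Y \right)} = \frac{2 Y}{3 + Y}$
$q{\left(R \right)} = \frac{2 R}{R + \frac{2 R}{3 + R}}$ ($q{\left(R \right)} = \frac{R + R}{R + \frac{2 R}{3 + R}} = \frac{2 R}{R + \frac{2 R}{3 + R}}$)
$\left(V + q{\left(7 \right)}\right) 32 - 21122 = \left(43 + \frac{2 \left(3 + 7\right)}{5 + 7}\right) 32 - 21122 = \left(43 + 2 \cdot \frac{1}{12} \cdot 10\right) 32 - 21122 = \left(43 + \frac{5}{3}\right) 32 - 21122 = \frac{134}{3} \cdot 32 - 21122 = \frac{4288}{3} - 21122 = - \frac{59078}{3}$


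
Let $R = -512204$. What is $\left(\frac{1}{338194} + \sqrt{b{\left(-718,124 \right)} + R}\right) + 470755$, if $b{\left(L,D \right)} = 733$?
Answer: $\frac{159206516471}{338194} + i \sqrt{511471} \approx 4.7076 \cdot 10^{5} + 715.17 i$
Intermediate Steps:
$\left(\frac{1}{338194} + \sqrt{b{\left(-718,124 \right)} + R}\right) + 470755 = \left(\frac{1}{338194} + \sqrt{733 - 512204}\right) + 470755 = \left(\frac{1}{338194} + \sqrt{-511471}\right) + 470755 = \left(\frac{1}{338194} + i \sqrt{511471}\right) + 470755 = \frac{159206516471}{338194} + i \sqrt{511471}$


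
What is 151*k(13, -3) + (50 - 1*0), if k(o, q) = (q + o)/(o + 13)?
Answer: 1405/13 ≈ 108.08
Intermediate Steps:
k(o, q) = (o + q)/(13 + o)
151*k(13, -3) + (50 - 1*0) = 151*((13 - 3)/(13 + 13)) + (50 - 1*0) = 151*(10/26) + (50 + 0) = 151*((1/26)*10) + 50 = 151*(5/13) + 50 = 755/13 + 50 = 1405/13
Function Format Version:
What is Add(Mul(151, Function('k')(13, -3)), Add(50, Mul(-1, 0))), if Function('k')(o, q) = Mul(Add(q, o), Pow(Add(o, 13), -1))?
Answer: Rational(1405, 13) ≈ 108.08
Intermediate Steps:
Function('k')(o, q) = Mul(Pow(Add(13, o), -1), Add(o, q)) (Function('k')(o, q) = Mul(Add(o, q), Pow(Add(13, o), -1)) = Mul(Pow(Add(13, o), -1), Add(o, q)))
Add(Mul(151, Function('k')(13, -3)), Add(50, Mul(-1, 0))) = Add(Mul(151, Mul(Pow(Add(13, 13), -1), Add(13, -3))), Add(50, Mul(-1, 0))) = Add(Mul(151, Mul(Pow(26, -1), 10)), Add(50, 0)) = Add(Mul(151, Mul(Rational(1, 26), 10)), 50) = Add(Mul(151, Rational(5, 13)), 50) = Add(Rational(755, 13), 50) = Rational(1405, 13)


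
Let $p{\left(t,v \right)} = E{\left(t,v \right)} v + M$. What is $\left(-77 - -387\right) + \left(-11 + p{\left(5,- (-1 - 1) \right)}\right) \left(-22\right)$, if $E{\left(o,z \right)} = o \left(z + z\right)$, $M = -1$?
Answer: $-306$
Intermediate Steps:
$E{\left(o,z \right)} = 2 o z$ ($E{\left(o,z \right)} = o 2 z = 2 o z$)
$p{\left(t,v \right)} = -1 + 2 t v^{2}$ ($p{\left(t,v \right)} = 2 t v v - 1 = 2 t v^{2} - 1 = -1 + 2 t v^{2}$)
$\left(-77 - -387\right) + \left(-11 + p{\left(5,- (-1 - 1) \right)}\right) \left(-22\right) = \left(-77 - -387\right) + \left(-11 - \left(1 - 10 \left(- (-1 - 1)\right)^{2}\right)\right) \left(-22\right) = \left(-77 + 387\right) + \left(-11 - \left(1 - 10 \left(\left(-1\right) \left(-2\right)\right)^{2}\right)\right) \left(-22\right) = 310 + \left(-11 - \left(1 - 10 \cdot 2^{2}\right)\right) \left(-22\right) = 310 + \left(-11 - \left(1 - 40\right)\right) \left(-22\right) = 310 + \left(-11 + \left(-1 + 40\right)\right) \left(-22\right) = 310 + \left(-11 + 39\right) \left(-22\right) = 310 + 28 \left(-22\right) = 310 - 616 = -306$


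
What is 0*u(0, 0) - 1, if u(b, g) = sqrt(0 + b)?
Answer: -1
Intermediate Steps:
u(b, g) = sqrt(b)
0*u(0, 0) - 1 = 0*sqrt(0) - 1 = 0*0 - 1 = 0 - 1 = -1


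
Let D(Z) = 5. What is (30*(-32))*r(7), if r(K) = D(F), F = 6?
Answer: -4800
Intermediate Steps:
r(K) = 5
(30*(-32))*r(7) = (30*(-32))*5 = -960*5 = -4800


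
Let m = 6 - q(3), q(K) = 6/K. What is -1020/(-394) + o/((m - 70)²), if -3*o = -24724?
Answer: 2883827/643599 ≈ 4.4808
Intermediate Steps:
o = 24724/3 (o = -⅓*(-24724) = 24724/3 ≈ 8241.3)
m = 4 (m = 6 - 6/3 = 6 - 1*2 = 6 - 2 = 4)
-1020/(-394) + o/((m - 70)²) = -1020/(-394) + 24724/(3*((4 - 70)²)) = -1020*(-1/394) + 24724/(3*((-66)²)) = 510/197 + (24724/3)/4356 = 510/197 + (24724/3)*(1/4356) = 510/197 + 6181/3267 = 2883827/643599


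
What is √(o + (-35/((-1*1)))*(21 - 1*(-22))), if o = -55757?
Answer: 6*I*√1507 ≈ 232.92*I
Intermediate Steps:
√(o + (-35/((-1*1)))*(21 - 1*(-22))) = √(-55757 + (-35/((-1*1)))*(21 - 1*(-22))) = √(-55757 + (-35/(-1))*(21 + 22)) = √(-55757 - 35*(-1)*43) = √(-55757 + 35*43) = √(-55757 + 1505) = √(-54252) = 6*I*√1507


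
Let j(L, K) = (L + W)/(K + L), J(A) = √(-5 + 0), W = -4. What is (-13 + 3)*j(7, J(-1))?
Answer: -35/9 + 5*I*√5/9 ≈ -3.8889 + 1.2423*I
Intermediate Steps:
J(A) = I*√5 (J(A) = √(-5) = I*√5)
j(L, K) = (-4 + L)/(K + L) (j(L, K) = (L - 4)/(K + L) = (-4 + L)/(K + L))
(-13 + 3)*j(7, J(-1)) = (-13 + 3)*((-4 + 7)/(I*√5 + 7)) = -10*3/(7 + I*√5) = -30/(7 + I*√5)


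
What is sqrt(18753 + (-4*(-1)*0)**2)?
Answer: sqrt(18753) ≈ 136.94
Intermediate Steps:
sqrt(18753 + (-4*(-1)*0)**2) = sqrt(18753 + (4*0)**2) = sqrt(18753 + 0**2) = sqrt(18753 + 0) = sqrt(18753)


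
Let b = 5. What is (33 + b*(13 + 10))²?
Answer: 21904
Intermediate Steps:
(33 + b*(13 + 10))² = (33 + 5*(13 + 10))² = (33 + 5*23)² = (33 + 115)² = 148² = 21904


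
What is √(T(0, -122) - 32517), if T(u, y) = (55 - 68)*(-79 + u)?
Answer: I*√31490 ≈ 177.45*I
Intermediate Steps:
T(u, y) = 1027 - 13*u (T(u, y) = -13*(-79 + u) = 1027 - 13*u)
√(T(0, -122) - 32517) = √((1027 - 13*0) - 32517) = √((1027 + 0) - 32517) = √(1027 - 32517) = √(-31490) = I*√31490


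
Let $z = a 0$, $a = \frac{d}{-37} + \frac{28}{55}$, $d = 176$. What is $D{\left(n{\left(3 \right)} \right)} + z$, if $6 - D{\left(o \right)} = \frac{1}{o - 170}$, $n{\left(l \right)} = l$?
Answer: $\frac{1003}{167} \approx 6.006$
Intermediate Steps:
$a = - \frac{8644}{2035}$ ($a = \frac{176}{-37} + \frac{28}{55} = 176 \left(- \frac{1}{37}\right) + 28 \cdot \frac{1}{55} = - \frac{176}{37} + \frac{28}{55} = - \frac{8644}{2035} \approx -4.2477$)
$z = 0$ ($z = \left(- \frac{8644}{2035}\right) 0 = 0$)
$D{\left(o \right)} = 6 - \frac{1}{-170 + o}$ ($D{\left(o \right)} = 6 - \frac{1}{o - 170} = 6 - \frac{1}{-170 + o}$)
$D{\left(n{\left(3 \right)} \right)} + z = \frac{-1021 + 6 \cdot 3}{-170 + 3} + 0 = \frac{-1021 + 18}{-167} + 0 = \left(- \frac{1}{167}\right) \left(-1003\right) + 0 = \frac{1003}{167} + 0 = \frac{1003}{167}$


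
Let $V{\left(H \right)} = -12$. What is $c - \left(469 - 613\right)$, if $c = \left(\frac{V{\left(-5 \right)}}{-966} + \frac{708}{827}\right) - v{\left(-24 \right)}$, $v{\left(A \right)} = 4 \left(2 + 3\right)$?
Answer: $\frac{16625870}{133147} \approx 124.87$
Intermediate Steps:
$v{\left(A \right)} = 20$ ($v{\left(A \right)} = 4 \cdot 5 = 20$)
$c = - \frac{2547298}{133147}$ ($c = \left(- \frac{12}{-966} + \frac{708}{827}\right) - 20 = \left(\left(-12\right) \left(- \frac{1}{966}\right) + 708 \cdot \frac{1}{827}\right) - 20 = \left(\frac{2}{161} + \frac{708}{827}\right) - 20 = \frac{115642}{133147} - 20 = - \frac{2547298}{133147} \approx -19.131$)
$c - \left(469 - 613\right) = - \frac{2547298}{133147} - \left(469 - 613\right) = - \frac{2547298}{133147} - -144 = - \frac{2547298}{133147} + 144 = \frac{16625870}{133147}$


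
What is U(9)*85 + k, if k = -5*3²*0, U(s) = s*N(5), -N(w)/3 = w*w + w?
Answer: -68850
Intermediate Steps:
N(w) = -3*w - 3*w² (N(w) = -3*(w*w + w) = -3*(w² + w) = -3*(w + w²) = -3*w - 3*w²)
U(s) = -90*s (U(s) = s*(-3*5*(1 + 5)) = s*(-3*5*6) = s*(-90) = -90*s)
k = 0 (k = -5*9*0 = -45*0 = 0)
U(9)*85 + k = -90*9*85 + 0 = -810*85 + 0 = -68850 + 0 = -68850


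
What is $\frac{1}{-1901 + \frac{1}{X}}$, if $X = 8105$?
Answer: $- \frac{8105}{15407604} \approx -0.00052604$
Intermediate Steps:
$\frac{1}{-1901 + \frac{1}{X}} = \frac{1}{-1901 + \frac{1}{8105}} = \frac{1}{- \frac{15407604}{8105}} = - \frac{8105}{15407604}$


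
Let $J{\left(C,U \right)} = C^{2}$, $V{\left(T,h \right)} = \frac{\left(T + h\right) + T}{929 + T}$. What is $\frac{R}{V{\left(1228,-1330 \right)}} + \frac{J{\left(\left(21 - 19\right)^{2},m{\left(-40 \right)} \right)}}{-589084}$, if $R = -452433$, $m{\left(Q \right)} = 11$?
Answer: $- \frac{143721471564355}{165827146} \approx -8.6669 \cdot 10^{5}$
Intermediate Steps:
$V{\left(T,h \right)} = \frac{h + 2 T}{929 + T}$
$\frac{R}{V{\left(1228,-1330 \right)}} + \frac{J{\left(\left(21 - 19\right)^{2},m{\left(-40 \right)} \right)}}{-589084} = - \frac{452433}{\frac{1}{929 + 1228} \left(-1330 + 2 \cdot 1228\right)} + \frac{\left(\left(21 - 19\right)^{2}\right)^{2}}{-589084} = - \frac{452433}{\frac{1}{2157} \left(-1330 + 2456\right)} + \left(2^{2}\right)^{2} \left(- \frac{1}{589084}\right) = - \frac{452433}{\frac{1}{2157} \cdot 1126} + 4^{2} \left(- \frac{1}{589084}\right) = - \frac{452433}{\frac{1126}{2157}} + 16 \left(- \frac{1}{589084}\right) = \left(-452433\right) \frac{2157}{1126} - \frac{4}{147271} = - \frac{975897981}{1126} - \frac{4}{147271} = - \frac{143721471564355}{165827146}$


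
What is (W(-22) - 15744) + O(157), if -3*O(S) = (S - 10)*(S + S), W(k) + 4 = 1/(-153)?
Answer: -4763503/153 ≈ -31134.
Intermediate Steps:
W(k) = -613/153 (W(k) = -4 + 1/(-153) = -4 - 1/153 = -613/153)
O(S) = -2*S*(-10 + S)/3 (O(S) = -(S - 10)*(S + S)/3 = -(-10 + S)*2*S/3 = -2*S*(-10 + S)/3)
(W(-22) - 15744) + O(157) = (-613/153 - 15744) + (⅔)*157*(10 - 1*157) = -2409445/153 + (⅔)*157*(10 - 157) = -2409445/153 + (⅔)*157*(-147) = -2409445/153 - 15386 = -4763503/153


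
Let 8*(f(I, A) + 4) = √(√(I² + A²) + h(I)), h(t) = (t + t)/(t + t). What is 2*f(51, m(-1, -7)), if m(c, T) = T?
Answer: -8 + √(1 + 5*√106)/4 ≈ -6.1890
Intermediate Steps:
h(t) = 1 (h(t) = (2*t)/((2*t)) = (2*t)*(1/(2*t)) = 1)
f(I, A) = -4 + √(1 + √(A² + I²))/8 (f(I, A) = -4 + √(√(I² + A²) + 1)/8 = -4 + √(√(A² + I²) + 1)/8 = -4 + √(1 + √(A² + I²))/8)
2*f(51, m(-1, -7)) = 2*(-4 + √(1 + √((-7)² + 51²))/8) = 2*(-4 + √(1 + √(49 + 2601))/8) = 2*(-4 + √(1 + √2650)/8) = 2*(-4 + √(1 + 5*√106)/8) = -8 + √(1 + 5*√106)/4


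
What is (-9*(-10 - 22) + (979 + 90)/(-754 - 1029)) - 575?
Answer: -512790/1783 ≈ -287.60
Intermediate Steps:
(-9*(-10 - 22) + (979 + 90)/(-754 - 1029)) - 575 = (-9*(-32) + 1069/(-1783)) - 575 = (288 + 1069*(-1/1783)) - 575 = (288 - 1069/1783) - 575 = 512435/1783 - 575 = -512790/1783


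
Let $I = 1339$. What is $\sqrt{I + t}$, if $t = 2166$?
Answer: $\sqrt{3505} \approx 59.203$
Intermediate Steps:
$\sqrt{I + t} = \sqrt{1339 + 2166} = \sqrt{3505}$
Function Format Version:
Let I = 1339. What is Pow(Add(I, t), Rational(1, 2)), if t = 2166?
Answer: Pow(3505, Rational(1, 2)) ≈ 59.203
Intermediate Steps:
Pow(Add(I, t), Rational(1, 2)) = Pow(Add(1339, 2166), Rational(1, 2)) = Pow(3505, Rational(1, 2))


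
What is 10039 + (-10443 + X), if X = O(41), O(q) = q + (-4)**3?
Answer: -427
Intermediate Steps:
O(q) = -64 + q (O(q) = q - 64 = -64 + q)
X = -23 (X = -64 + 41 = -23)
10039 + (-10443 + X) = 10039 + (-10443 - 23) = 10039 - 10466 = -427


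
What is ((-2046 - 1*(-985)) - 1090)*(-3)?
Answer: 6453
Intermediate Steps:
((-2046 - 1*(-985)) - 1090)*(-3) = ((-2046 + 985) - 1090)*(-3) = (-1061 - 1090)*(-3) = -2151*(-3) = 6453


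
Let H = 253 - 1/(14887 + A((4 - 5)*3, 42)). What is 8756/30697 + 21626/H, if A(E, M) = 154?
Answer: 5009168826717/58406752142 ≈ 85.764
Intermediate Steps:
H = 3805372/15041 (H = 253 - 1/(14887 + 154) = 253 - 1/15041 = 3805372/15041 ≈ 253.00)
8756/30697 + 21626/H = 8756/30697 + 21626/(3805372/15041) = 8756*(1/30697) + 21626*(15041/3805372) = 8756/30697 + 162638333/1902686 = 5009168826717/58406752142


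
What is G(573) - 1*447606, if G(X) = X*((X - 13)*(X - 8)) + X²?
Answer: 181177923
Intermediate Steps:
G(X) = X² + X*(-13 + X)*(-8 + X) (G(X) = X*((-13 + X)*(-8 + X)) + X² = X*(-13 + X)*(-8 + X) + X² = X² + X*(-13 + X)*(-8 + X))
G(573) - 1*447606 = 573*(104 + 573² - 20*573) - 1*447606 = 573*(104 + 328329 - 11460) - 447606 = 573*316973 - 447606 = 181625529 - 447606 = 181177923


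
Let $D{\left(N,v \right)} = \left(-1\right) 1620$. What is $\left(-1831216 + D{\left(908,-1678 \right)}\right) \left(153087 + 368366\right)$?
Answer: $-955737830708$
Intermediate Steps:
$D{\left(N,v \right)} = -1620$
$\left(-1831216 + D{\left(908,-1678 \right)}\right) \left(153087 + 368366\right) = \left(-1831216 - 1620\right) \left(153087 + 368366\right) = \left(-1832836\right) 521453 = -955737830708$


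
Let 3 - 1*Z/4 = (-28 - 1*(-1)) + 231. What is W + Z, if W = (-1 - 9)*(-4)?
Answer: -764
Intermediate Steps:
W = 40 (W = -10*(-4) = 40)
Z = -804 (Z = 12 - 4*((-28 - 1*(-1)) + 231) = 12 - 4*((-28 + 1) + 231) = 12 - 4*(-27 + 231) = 12 - 4*204 = 12 - 816 = -804)
W + Z = 40 - 804 = -764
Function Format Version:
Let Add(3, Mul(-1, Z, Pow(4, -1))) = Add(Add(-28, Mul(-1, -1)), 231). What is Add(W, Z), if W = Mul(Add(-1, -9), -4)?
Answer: -764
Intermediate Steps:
W = 40 (W = Mul(-10, -4) = 40)
Z = -804 (Z = Add(12, Mul(-4, Add(Add(-28, Mul(-1, -1)), 231))) = Add(12, Mul(-4, Add(Add(-28, 1), 231))) = Add(12, Mul(-4, Add(-27, 231))) = Add(12, Mul(-4, 204)) = Add(12, -816) = -804)
Add(W, Z) = Add(40, -804) = -764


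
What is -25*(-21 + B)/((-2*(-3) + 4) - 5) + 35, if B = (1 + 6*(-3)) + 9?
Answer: 180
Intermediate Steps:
B = -8 (B = (1 - 18) + 9 = -17 + 9 = -8)
-25*(-21 + B)/((-2*(-3) + 4) - 5) + 35 = -25*(-21 - 8)/((-2*(-3) + 4) - 5) + 35 = -(-725)/((6 + 4) - 5) + 35 = -(-725)/(10 - 5) + 35 = -(-725)/5 + 35 = -25*(-29/5) + 35 = 145 + 35 = 180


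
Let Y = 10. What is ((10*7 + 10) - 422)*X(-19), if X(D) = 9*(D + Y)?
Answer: 27702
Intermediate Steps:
X(D) = 90 + 9*D (X(D) = 9*(D + 10) = 9*(10 + D) = 90 + 9*D)
((10*7 + 10) - 422)*X(-19) = ((10*7 + 10) - 422)*(90 + 9*(-19)) = ((70 + 10) - 422)*(90 - 171) = (80 - 422)*(-81) = -342*(-81) = 27702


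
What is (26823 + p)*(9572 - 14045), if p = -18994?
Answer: -35019117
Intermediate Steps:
(26823 + p)*(9572 - 14045) = (26823 - 18994)*(9572 - 14045) = 7829*(-4473) = -35019117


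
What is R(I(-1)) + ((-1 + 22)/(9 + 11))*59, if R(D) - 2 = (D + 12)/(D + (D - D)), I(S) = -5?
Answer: 1251/20 ≈ 62.550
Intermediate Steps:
R(D) = 2 + (12 + D)/D (R(D) = 2 + (D + 12)/(D + (D - D)) = 2 + (12 + D)/(D + 0) = 2 + (12 + D)/D)
R(I(-1)) + ((-1 + 22)/(9 + 11))*59 = (3 + 12/(-5)) + ((-1 + 22)/(9 + 11))*59 = (3 + 12*(-1/5)) + (21/20)*59 = (3 - 12/5) + (21*(1/20))*59 = 3/5 + (21/20)*59 = 3/5 + 1239/20 = 1251/20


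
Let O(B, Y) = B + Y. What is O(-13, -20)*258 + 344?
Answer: -8170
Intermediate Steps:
O(-13, -20)*258 + 344 = (-13 - 20)*258 + 344 = -33*258 + 344 = -8514 + 344 = -8170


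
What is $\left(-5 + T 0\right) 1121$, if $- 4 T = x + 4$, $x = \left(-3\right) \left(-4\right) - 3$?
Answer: $-5605$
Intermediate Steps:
$x = 9$ ($x = 12 - 3 = 9$)
$T = - \frac{13}{4}$ ($T = - \frac{9 + 4}{4} = \left(- \frac{1}{4}\right) 13 = - \frac{13}{4} \approx -3.25$)
$\left(-5 + T 0\right) 1121 = \left(-5 - 0\right) 1121 = \left(-5 + 0\right) 1121 = \left(-5\right) 1121 = -5605$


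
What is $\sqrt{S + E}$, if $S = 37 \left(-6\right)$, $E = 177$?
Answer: $3 i \sqrt{5} \approx 6.7082 i$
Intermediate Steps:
$S = -222$
$\sqrt{S + E} = \sqrt{-222 + 177} = \sqrt{-45} = 3 i \sqrt{5}$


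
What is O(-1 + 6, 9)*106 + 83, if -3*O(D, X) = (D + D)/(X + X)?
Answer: 1711/27 ≈ 63.370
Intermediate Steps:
O(D, X) = -D/(3*X) (O(D, X) = -(D + D)/(3*(X + X)) = -2*D/(3*(2*X)) = -2*D*1/(2*X)/3 = -D/(3*X))
O(-1 + 6, 9)*106 + 83 = -⅓*(-1 + 6)/9*106 + 83 = -⅓*5*⅑*106 + 83 = -5/27*106 + 83 = -530/27 + 83 = 1711/27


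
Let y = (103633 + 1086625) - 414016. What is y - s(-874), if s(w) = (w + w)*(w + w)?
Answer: -2279262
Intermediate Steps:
s(w) = 4*w² (s(w) = (2*w)*(2*w) = 4*w²)
y = 776242 (y = 1190258 - 414016 = 776242)
y - s(-874) = 776242 - 4*(-874)² = 776242 - 4*763876 = 776242 - 1*3055504 = 776242 - 3055504 = -2279262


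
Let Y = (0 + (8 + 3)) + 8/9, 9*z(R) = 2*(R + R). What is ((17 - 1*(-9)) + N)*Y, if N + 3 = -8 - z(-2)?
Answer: 15301/81 ≈ 188.90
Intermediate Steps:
z(R) = 4*R/9 (z(R) = (2*(R + R))/9 = (2*(2*R))/9 = (4*R)/9 = 4*R/9)
Y = 107/9 (Y = (0 + 11) + 8*(⅑) = 11 + 8/9 = 107/9 ≈ 11.889)
N = -91/9 (N = -3 + (-8 - 4*(-2)/9) = -3 + (-8 - 1*(-8/9)) = -3 + (-8 + 8/9) = -3 - 64/9 = -91/9 ≈ -10.111)
((17 - 1*(-9)) + N)*Y = ((17 - 1*(-9)) - 91/9)*(107/9) = ((17 + 9) - 91/9)*(107/9) = (26 - 91/9)*(107/9) = (143/9)*(107/9) = 15301/81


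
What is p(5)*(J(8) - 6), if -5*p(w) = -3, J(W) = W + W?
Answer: 6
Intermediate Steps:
J(W) = 2*W
p(w) = ⅗ (p(w) = -⅕*(-3) = ⅗)
p(5)*(J(8) - 6) = 3*(2*8 - 6)/5 = 3*(16 - 6)/5 = (⅗)*10 = 6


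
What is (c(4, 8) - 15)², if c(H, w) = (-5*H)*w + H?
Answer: 29241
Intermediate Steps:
c(H, w) = H - 5*H*w (c(H, w) = -5*H*w + H = H - 5*H*w)
(c(4, 8) - 15)² = (4*(1 - 5*8) - 15)² = (4*(1 - 40) - 15)² = (4*(-39) - 15)² = (-156 - 15)² = (-171)² = 29241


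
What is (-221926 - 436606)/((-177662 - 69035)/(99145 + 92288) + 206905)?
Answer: -409301157/128598046 ≈ -3.1828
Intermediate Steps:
(-221926 - 436606)/((-177662 - 69035)/(99145 + 92288) + 206905) = -658532/(-246697/191433 + 206905) = -658532/(-246697*1/191433 + 206905) = -658532/(-22427/17403 + 206905) = -658532/3600745288/17403 = -658532*17403/3600745288 = -409301157/128598046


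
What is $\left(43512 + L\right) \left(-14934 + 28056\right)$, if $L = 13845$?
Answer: $752638554$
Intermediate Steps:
$\left(43512 + L\right) \left(-14934 + 28056\right) = \left(43512 + 13845\right) \left(-14934 + 28056\right) = 57357 \cdot 13122 = 752638554$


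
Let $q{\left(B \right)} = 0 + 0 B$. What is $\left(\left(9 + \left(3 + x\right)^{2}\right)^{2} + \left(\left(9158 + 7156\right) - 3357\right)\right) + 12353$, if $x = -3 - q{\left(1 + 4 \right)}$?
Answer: $25391$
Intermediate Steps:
$q{\left(B \right)} = 0$ ($q{\left(B \right)} = 0 + 0 = 0$)
$x = -3$ ($x = -3 - 0 = -3 + 0 = -3$)
$\left(\left(9 + \left(3 + x\right)^{2}\right)^{2} + \left(\left(9158 + 7156\right) - 3357\right)\right) + 12353 = \left(\left(9 + \left(3 - 3\right)^{2}\right)^{2} + \left(\left(9158 + 7156\right) - 3357\right)\right) + 12353 = \left(\left(9 + 0^{2}\right)^{2} + \left(16314 - 3357\right)\right) + 12353 = \left(\left(9 + 0\right)^{2} + 12957\right) + 12353 = \left(9^{2} + 12957\right) + 12353 = \left(81 + 12957\right) + 12353 = 13038 + 12353 = 25391$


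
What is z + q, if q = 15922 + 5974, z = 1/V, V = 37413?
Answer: 819195049/37413 ≈ 21896.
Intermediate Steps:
z = 1/37413 ≈ 2.6729e-5
q = 21896
z + q = 1/37413 + 21896 = 819195049/37413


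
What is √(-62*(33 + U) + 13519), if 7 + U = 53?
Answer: √8621 ≈ 92.849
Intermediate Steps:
U = 46 (U = -7 + 53 = 46)
√(-62*(33 + U) + 13519) = √(-62*(33 + 46) + 13519) = √(-62*79 + 13519) = √(-4898 + 13519) = √8621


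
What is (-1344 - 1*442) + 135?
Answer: -1651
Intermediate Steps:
(-1344 - 1*442) + 135 = (-1344 - 442) + 135 = -1786 + 135 = -1651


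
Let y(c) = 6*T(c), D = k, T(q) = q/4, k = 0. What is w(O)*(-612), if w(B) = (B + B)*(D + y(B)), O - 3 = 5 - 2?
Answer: -66096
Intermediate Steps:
O = 6 (O = 3 + (5 - 2) = 3 + 3 = 6)
T(q) = q/4 (T(q) = q*(¼) = q/4)
D = 0
y(c) = 3*c/2 (y(c) = 6*(c/4) = 3*c/2)
w(B) = 3*B² (w(B) = (B + B)*(0 + 3*B/2) = (2*B)*(3*B/2) = 3*B²)
w(O)*(-612) = (3*6²)*(-612) = (3*36)*(-612) = 108*(-612) = -66096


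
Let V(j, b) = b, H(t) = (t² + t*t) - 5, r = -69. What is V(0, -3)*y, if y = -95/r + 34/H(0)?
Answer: 1871/115 ≈ 16.270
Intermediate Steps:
H(t) = -5 + 2*t² (H(t) = (t² + t²) - 5 = 2*t² - 5 = -5 + 2*t²)
y = -1871/345 (y = -95/(-69) + 34/(-5 + 2*0²) = -95*(-1/69) + 34/(-5 + 2*0) = 95/69 + 34/(-5 + 0) = 95/69 + 34/(-5) = 95/69 + 34*(-⅕) = 95/69 - 34/5 = -1871/345 ≈ -5.4232)
V(0, -3)*y = -3*(-1871/345) = 1871/115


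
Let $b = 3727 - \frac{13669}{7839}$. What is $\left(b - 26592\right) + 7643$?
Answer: $- \frac{119338927}{7839} \approx -15224.0$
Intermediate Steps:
$b = \frac{29202284}{7839}$ ($b = 3727 - 13669 \cdot \frac{1}{7839} = 3727 - \frac{13669}{7839} = \frac{29202284}{7839} \approx 3725.3$)
$\left(b - 26592\right) + 7643 = \left(\frac{29202284}{7839} - 26592\right) + 7643 = - \frac{179252404}{7839} + 7643 = - \frac{119338927}{7839}$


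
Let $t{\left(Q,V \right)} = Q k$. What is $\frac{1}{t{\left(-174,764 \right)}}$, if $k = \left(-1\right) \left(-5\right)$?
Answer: $- \frac{1}{870} \approx -0.0011494$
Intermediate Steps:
$k = 5$
$t{\left(Q,V \right)} = 5 Q$ ($t{\left(Q,V \right)} = Q 5 = 5 Q$)
$\frac{1}{t{\left(-174,764 \right)}} = \frac{1}{5 \left(-174\right)} = \frac{1}{-870} = - \frac{1}{870}$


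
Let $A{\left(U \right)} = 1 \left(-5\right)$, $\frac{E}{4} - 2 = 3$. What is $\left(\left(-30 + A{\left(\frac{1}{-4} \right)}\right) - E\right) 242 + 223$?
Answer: $-13087$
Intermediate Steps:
$E = 20$ ($E = 8 + 4 \cdot 3 = 8 + 12 = 20$)
$A{\left(U \right)} = -5$
$\left(\left(-30 + A{\left(\frac{1}{-4} \right)}\right) - E\right) 242 + 223 = \left(\left(-30 - 5\right) - 20\right) 242 + 223 = \left(-35 - 20\right) 242 + 223 = \left(-55\right) 242 + 223 = -13310 + 223 = -13087$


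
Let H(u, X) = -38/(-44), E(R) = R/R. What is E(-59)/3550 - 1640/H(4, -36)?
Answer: -128083981/67450 ≈ -1898.9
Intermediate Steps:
E(R) = 1
H(u, X) = 19/22 (H(u, X) = -38*(-1/44) = 19/22)
E(-59)/3550 - 1640/H(4, -36) = 1/3550 - 1640/19/22 = 1*(1/3550) - 1640*22/19 = 1/3550 - 36080/19 = -128083981/67450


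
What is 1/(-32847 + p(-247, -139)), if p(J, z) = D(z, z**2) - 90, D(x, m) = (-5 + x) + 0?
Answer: -1/33081 ≈ -3.0229e-5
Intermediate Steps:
D(x, m) = -5 + x
p(J, z) = -95 + z (p(J, z) = (-5 + z) - 90 = -95 + z)
1/(-32847 + p(-247, -139)) = 1/(-32847 + (-95 - 139)) = 1/(-32847 - 234) = 1/(-33081) = -1/33081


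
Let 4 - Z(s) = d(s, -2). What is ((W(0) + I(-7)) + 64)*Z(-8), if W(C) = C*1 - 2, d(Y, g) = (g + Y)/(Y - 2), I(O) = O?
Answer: 165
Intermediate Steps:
d(Y, g) = (Y + g)/(-2 + Y)
W(C) = -2 + C (W(C) = C - 2 = -2 + C)
Z(s) = 3 (Z(s) = 4 - (s - 2)/(-2 + s) = 4 - (-2 + s)/(-2 + s) = 4 - 1*1 = 4 - 1 = 3)
((W(0) + I(-7)) + 64)*Z(-8) = (((-2 + 0) - 7) + 64)*3 = ((-2 - 7) + 64)*3 = (-9 + 64)*3 = 55*3 = 165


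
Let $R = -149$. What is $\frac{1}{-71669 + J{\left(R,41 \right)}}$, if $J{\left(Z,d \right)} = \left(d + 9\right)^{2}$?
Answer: $- \frac{1}{69169} \approx -1.4457 \cdot 10^{-5}$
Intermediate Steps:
$J{\left(Z,d \right)} = \left(9 + d\right)^{2}$
$\frac{1}{-71669 + J{\left(R,41 \right)}} = \frac{1}{-71669 + \left(9 + 41\right)^{2}} = \frac{1}{-71669 + 50^{2}} = \frac{1}{-71669 + 2500} = \frac{1}{-69169} = - \frac{1}{69169}$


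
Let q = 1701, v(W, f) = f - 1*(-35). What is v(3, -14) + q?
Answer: 1722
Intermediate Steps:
v(W, f) = 35 + f (v(W, f) = f + 35 = 35 + f)
v(3, -14) + q = (35 - 14) + 1701 = 21 + 1701 = 1722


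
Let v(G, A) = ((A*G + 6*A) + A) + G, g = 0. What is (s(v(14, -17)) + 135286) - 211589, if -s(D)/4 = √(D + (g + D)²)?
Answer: -76303 - 84*√266 ≈ -77673.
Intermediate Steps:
v(G, A) = G + 7*A + A*G (v(G, A) = ((6*A + A*G) + A) + G = (7*A + A*G) + G = G + 7*A + A*G)
s(D) = -4*√(D + D²) (s(D) = -4*√(D + (0 + D)²) = -4*√(D + D²))
(s(v(14, -17)) + 135286) - 211589 = (-4*21*√266 + 135286) - 211589 = (-84*√266 + 135286) - 211589 = (135286 - 84*√266) - 211589 = -76303 - 84*√266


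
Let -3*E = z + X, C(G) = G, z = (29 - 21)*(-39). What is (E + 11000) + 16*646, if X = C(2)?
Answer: 64318/3 ≈ 21439.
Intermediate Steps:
z = -312 (z = 8*(-39) = -312)
X = 2
E = 310/3 (E = -(-312 + 2)/3 = -⅓*(-310) = 310/3 ≈ 103.33)
(E + 11000) + 16*646 = (310/3 + 11000) + 16*646 = 33310/3 + 10336 = 64318/3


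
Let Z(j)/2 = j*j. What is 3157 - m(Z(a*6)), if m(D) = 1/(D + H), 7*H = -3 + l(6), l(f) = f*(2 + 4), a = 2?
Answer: 6468686/2049 ≈ 3157.0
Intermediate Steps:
Z(j) = 2*j² (Z(j) = 2*(j*j) = 2*j²)
l(f) = 6*f (l(f) = f*6 = 6*f)
H = 33/7 (H = (-3 + 6*6)/7 = (-3 + 36)/7 = (⅐)*33 = 33/7 ≈ 4.7143)
m(D) = 1/(33/7 + D) (m(D) = 1/(D + 33/7) = 1/(33/7 + D))
3157 - m(Z(a*6)) = 3157 - 7/(33 + 7*(2*(2*6)²)) = 3157 - 7/(33 + 7*(2*12²)) = 3157 - 7/(33 + 7*(2*144)) = 3157 - 7/(33 + 7*288) = 3157 - 7/(33 + 2016) = 3157 - 7/2049 = 6468686/2049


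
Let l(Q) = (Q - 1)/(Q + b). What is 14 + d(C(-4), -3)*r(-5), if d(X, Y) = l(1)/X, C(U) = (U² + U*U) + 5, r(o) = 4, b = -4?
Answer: 14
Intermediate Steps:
l(Q) = (-1 + Q)/(-4 + Q) (l(Q) = (Q - 1)/(Q - 4) = (-1 + Q)/(-4 + Q))
C(U) = 5 + 2*U² (C(U) = (U² + U²) + 5 = 2*U² + 5 = 5 + 2*U²)
d(X, Y) = 0 (d(X, Y) = ((-1 + 1)/(-4 + 1))/X = (0/(-3))/X = (-⅓*0)/X = 0/X = 0)
14 + d(C(-4), -3)*r(-5) = 14 + 0*4 = 14 + 0 = 14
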